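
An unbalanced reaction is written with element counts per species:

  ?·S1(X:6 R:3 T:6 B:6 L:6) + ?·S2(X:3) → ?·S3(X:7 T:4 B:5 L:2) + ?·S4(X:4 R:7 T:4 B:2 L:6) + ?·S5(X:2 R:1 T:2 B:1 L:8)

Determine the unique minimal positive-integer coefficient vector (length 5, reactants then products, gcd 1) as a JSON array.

Coefficients: [5, 5, 5, 2, 1]

X: 5·6+5·3 = 45 | 5·7+2·4+1·2 = 45
R: 5·3+5·0 = 15 | 5·0+2·7+1·1 = 15
T: 5·6+5·0 = 30 | 5·4+2·4+1·2 = 30
B: 5·6+5·0 = 30 | 5·5+2·2+1·1 = 30
L: 5·6+5·0 = 30 | 5·2+2·6+1·8 = 30
gcd(5,5,5,2,1) = 1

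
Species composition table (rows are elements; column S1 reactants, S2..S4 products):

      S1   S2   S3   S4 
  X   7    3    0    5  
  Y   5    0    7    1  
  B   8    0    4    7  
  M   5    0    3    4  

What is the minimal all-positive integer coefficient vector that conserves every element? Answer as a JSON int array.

X: 5·7 = 35 | 5·3+3·0+4·5 = 35
Y: 5·5 = 25 | 5·0+3·7+4·1 = 25
B: 5·8 = 40 | 5·0+3·4+4·7 = 40
M: 5·5 = 25 | 5·0+3·3+4·4 = 25
gcd(5,5,3,4) = 1

Coefficients: [5, 5, 3, 4]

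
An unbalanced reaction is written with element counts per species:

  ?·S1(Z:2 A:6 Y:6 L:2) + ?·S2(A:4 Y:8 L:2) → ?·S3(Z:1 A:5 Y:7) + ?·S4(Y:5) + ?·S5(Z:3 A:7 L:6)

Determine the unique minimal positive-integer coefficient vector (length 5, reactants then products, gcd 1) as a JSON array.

Coefficients: [5, 1, 4, 2, 2]

Z: 5·2+1·0 = 10 | 4·1+2·0+2·3 = 10
A: 5·6+1·4 = 34 | 4·5+2·0+2·7 = 34
Y: 5·6+1·8 = 38 | 4·7+2·5+2·0 = 38
L: 5·2+1·2 = 12 | 4·0+2·0+2·6 = 12
gcd(5,1,4,2,2) = 1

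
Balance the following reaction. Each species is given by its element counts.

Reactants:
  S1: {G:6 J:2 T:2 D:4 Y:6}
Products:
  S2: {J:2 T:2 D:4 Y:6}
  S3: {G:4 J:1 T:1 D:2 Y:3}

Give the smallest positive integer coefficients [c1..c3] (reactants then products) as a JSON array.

G: 4·6 = 24 | 1·0+6·4 = 24
J: 4·2 = 8 | 1·2+6·1 = 8
T: 4·2 = 8 | 1·2+6·1 = 8
D: 4·4 = 16 | 1·4+6·2 = 16
Y: 4·6 = 24 | 1·6+6·3 = 24
gcd(4,1,6) = 1

Coefficients: [4, 1, 6]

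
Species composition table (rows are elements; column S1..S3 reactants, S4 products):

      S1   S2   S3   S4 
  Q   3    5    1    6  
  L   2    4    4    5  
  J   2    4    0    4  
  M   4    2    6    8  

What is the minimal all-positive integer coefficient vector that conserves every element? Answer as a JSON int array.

Q: 6·3+1·5+1·1 = 24 | 4·6 = 24
L: 6·2+1·4+1·4 = 20 | 4·5 = 20
J: 6·2+1·4+1·0 = 16 | 4·4 = 16
M: 6·4+1·2+1·6 = 32 | 4·8 = 32
gcd(6,1,1,4) = 1

Coefficients: [6, 1, 1, 4]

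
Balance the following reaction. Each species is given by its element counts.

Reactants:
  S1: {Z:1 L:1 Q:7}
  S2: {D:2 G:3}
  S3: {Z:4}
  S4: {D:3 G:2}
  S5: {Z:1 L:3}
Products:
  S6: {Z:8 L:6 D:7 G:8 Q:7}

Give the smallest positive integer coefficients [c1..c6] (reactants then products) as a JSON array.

Z: 3·1+6·0+4·4+3·0+5·1 = 24 | 3·8 = 24
L: 3·1+6·0+4·0+3·0+5·3 = 18 | 3·6 = 18
D: 3·0+6·2+4·0+3·3+5·0 = 21 | 3·7 = 21
G: 3·0+6·3+4·0+3·2+5·0 = 24 | 3·8 = 24
Q: 3·7+6·0+4·0+3·0+5·0 = 21 | 3·7 = 21
gcd(3,6,4,3,5,3) = 1

Coefficients: [3, 6, 4, 3, 5, 3]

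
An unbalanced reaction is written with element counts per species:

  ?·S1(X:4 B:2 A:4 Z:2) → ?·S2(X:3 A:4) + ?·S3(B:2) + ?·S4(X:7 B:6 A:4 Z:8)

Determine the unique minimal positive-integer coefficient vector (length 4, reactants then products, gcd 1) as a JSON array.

X: 4·4 = 16 | 3·3+1·0+1·7 = 16
B: 4·2 = 8 | 3·0+1·2+1·6 = 8
A: 4·4 = 16 | 3·4+1·0+1·4 = 16
Z: 4·2 = 8 | 3·0+1·0+1·8 = 8
gcd(4,3,1,1) = 1

Coefficients: [4, 3, 1, 1]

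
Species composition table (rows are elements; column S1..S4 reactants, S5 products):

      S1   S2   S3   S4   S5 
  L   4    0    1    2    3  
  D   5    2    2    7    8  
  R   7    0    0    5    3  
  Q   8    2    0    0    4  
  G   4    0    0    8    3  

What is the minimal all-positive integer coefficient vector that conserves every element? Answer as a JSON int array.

L: 1·4+4·0+6·1+1·2 = 12 | 4·3 = 12
D: 1·5+4·2+6·2+1·7 = 32 | 4·8 = 32
R: 1·7+4·0+6·0+1·5 = 12 | 4·3 = 12
Q: 1·8+4·2+6·0+1·0 = 16 | 4·4 = 16
G: 1·4+4·0+6·0+1·8 = 12 | 4·3 = 12
gcd(1,4,6,1,4) = 1

Coefficients: [1, 4, 6, 1, 4]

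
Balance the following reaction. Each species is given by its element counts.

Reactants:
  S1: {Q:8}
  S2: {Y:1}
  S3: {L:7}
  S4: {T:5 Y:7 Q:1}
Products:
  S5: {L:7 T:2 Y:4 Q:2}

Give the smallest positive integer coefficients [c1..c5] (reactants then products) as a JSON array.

Coefficients: [1, 6, 5, 2, 5]

L: 1·0+6·0+5·7+2·0 = 35 | 5·7 = 35
T: 1·0+6·0+5·0+2·5 = 10 | 5·2 = 10
Y: 1·0+6·1+5·0+2·7 = 20 | 5·4 = 20
Q: 1·8+6·0+5·0+2·1 = 10 | 5·2 = 10
gcd(1,6,5,2,5) = 1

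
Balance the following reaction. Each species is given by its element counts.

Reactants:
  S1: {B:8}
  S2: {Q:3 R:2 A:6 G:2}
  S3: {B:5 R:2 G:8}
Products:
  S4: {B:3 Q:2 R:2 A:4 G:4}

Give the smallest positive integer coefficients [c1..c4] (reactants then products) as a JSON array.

Coefficients: [1, 4, 2, 6]

B: 1·8+4·0+2·5 = 18 | 6·3 = 18
Q: 1·0+4·3+2·0 = 12 | 6·2 = 12
R: 1·0+4·2+2·2 = 12 | 6·2 = 12
A: 1·0+4·6+2·0 = 24 | 6·4 = 24
G: 1·0+4·2+2·8 = 24 | 6·4 = 24
gcd(1,4,2,6) = 1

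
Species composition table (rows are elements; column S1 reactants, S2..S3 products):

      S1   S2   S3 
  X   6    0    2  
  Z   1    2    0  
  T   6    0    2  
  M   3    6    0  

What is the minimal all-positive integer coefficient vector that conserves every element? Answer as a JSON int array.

X: 2·6 = 12 | 1·0+6·2 = 12
Z: 2·1 = 2 | 1·2+6·0 = 2
T: 2·6 = 12 | 1·0+6·2 = 12
M: 2·3 = 6 | 1·6+6·0 = 6
gcd(2,1,6) = 1

Coefficients: [2, 1, 6]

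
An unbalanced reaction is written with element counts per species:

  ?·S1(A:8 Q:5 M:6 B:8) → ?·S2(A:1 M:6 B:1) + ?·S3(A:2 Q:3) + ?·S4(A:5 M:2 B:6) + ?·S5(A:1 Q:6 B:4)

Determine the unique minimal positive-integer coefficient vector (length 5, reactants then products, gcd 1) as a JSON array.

A: 3·8 = 24 | 2·1+3·2+3·5+1·1 = 24
Q: 3·5 = 15 | 2·0+3·3+3·0+1·6 = 15
M: 3·6 = 18 | 2·6+3·0+3·2+1·0 = 18
B: 3·8 = 24 | 2·1+3·0+3·6+1·4 = 24
gcd(3,2,3,3,1) = 1

Coefficients: [3, 2, 3, 3, 1]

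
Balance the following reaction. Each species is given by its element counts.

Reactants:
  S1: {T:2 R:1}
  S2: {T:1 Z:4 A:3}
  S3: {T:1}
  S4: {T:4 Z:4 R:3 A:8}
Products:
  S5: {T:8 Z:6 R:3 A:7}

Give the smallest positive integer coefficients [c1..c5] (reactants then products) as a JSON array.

T: 3·2+2·1+4·1+1·4 = 16 | 2·8 = 16
Z: 3·0+2·4+4·0+1·4 = 12 | 2·6 = 12
R: 3·1+2·0+4·0+1·3 = 6 | 2·3 = 6
A: 3·0+2·3+4·0+1·8 = 14 | 2·7 = 14
gcd(3,2,4,1,2) = 1

Coefficients: [3, 2, 4, 1, 2]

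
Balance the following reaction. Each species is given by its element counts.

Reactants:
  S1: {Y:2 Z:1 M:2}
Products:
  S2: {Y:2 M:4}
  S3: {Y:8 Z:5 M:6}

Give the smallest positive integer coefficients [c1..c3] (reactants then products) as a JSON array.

Y: 5·2 = 10 | 1·2+1·8 = 10
Z: 5·1 = 5 | 1·0+1·5 = 5
M: 5·2 = 10 | 1·4+1·6 = 10
gcd(5,1,1) = 1

Coefficients: [5, 1, 1]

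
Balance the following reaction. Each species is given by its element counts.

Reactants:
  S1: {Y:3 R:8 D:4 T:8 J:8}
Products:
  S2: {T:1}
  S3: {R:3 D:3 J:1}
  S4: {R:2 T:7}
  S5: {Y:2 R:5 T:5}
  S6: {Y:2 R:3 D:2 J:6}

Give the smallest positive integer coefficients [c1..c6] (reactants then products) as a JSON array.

Y: 4·3 = 12 | 6·0+2·0+3·0+1·2+5·2 = 12
R: 4·8 = 32 | 6·0+2·3+3·2+1·5+5·3 = 32
D: 4·4 = 16 | 6·0+2·3+3·0+1·0+5·2 = 16
T: 4·8 = 32 | 6·1+2·0+3·7+1·5+5·0 = 32
J: 4·8 = 32 | 6·0+2·1+3·0+1·0+5·6 = 32
gcd(4,6,2,3,1,5) = 1

Coefficients: [4, 6, 2, 3, 1, 5]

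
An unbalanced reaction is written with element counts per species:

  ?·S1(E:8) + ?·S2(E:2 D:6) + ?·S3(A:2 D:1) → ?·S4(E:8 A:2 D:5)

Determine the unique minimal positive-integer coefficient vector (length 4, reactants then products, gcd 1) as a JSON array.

E: 5·8+4·2+6·0 = 48 | 6·8 = 48
A: 5·0+4·0+6·2 = 12 | 6·2 = 12
D: 5·0+4·6+6·1 = 30 | 6·5 = 30
gcd(5,4,6,6) = 1

Coefficients: [5, 4, 6, 6]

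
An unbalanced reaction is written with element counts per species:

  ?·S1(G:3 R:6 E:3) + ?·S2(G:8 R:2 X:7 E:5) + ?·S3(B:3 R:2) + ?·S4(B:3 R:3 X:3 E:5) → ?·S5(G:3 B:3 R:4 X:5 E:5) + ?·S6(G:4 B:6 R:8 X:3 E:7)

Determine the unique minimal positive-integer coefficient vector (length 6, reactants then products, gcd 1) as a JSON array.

Coefficients: [2, 3, 6, 6, 6, 3]

G: 2·3+3·8+6·0+6·0 = 30 | 6·3+3·4 = 30
B: 2·0+3·0+6·3+6·3 = 36 | 6·3+3·6 = 36
R: 2·6+3·2+6·2+6·3 = 48 | 6·4+3·8 = 48
X: 2·0+3·7+6·0+6·3 = 39 | 6·5+3·3 = 39
E: 2·3+3·5+6·0+6·5 = 51 | 6·5+3·7 = 51
gcd(2,3,6,6,6,3) = 1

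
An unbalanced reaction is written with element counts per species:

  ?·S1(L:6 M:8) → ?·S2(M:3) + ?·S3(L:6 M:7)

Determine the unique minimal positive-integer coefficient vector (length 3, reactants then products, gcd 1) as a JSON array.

L: 3·6 = 18 | 1·0+3·6 = 18
M: 3·8 = 24 | 1·3+3·7 = 24
gcd(3,1,3) = 1

Coefficients: [3, 1, 3]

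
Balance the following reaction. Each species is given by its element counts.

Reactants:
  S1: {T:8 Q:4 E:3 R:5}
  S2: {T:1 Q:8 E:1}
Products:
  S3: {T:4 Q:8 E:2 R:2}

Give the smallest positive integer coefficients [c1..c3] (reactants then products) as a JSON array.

T: 2·8+4·1 = 20 | 5·4 = 20
Q: 2·4+4·8 = 40 | 5·8 = 40
E: 2·3+4·1 = 10 | 5·2 = 10
R: 2·5+4·0 = 10 | 5·2 = 10
gcd(2,4,5) = 1

Coefficients: [2, 4, 5]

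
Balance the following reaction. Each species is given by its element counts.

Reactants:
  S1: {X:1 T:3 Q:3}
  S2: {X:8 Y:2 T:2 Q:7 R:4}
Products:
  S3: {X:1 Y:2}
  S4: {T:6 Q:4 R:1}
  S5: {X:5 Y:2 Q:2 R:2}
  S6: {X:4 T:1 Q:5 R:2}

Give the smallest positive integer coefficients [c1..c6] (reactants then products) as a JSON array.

Coefficients: [2, 6, 1, 2, 5, 6]

X: 2·1+6·8 = 50 | 1·1+2·0+5·5+6·4 = 50
Y: 2·0+6·2 = 12 | 1·2+2·0+5·2+6·0 = 12
T: 2·3+6·2 = 18 | 1·0+2·6+5·0+6·1 = 18
Q: 2·3+6·7 = 48 | 1·0+2·4+5·2+6·5 = 48
R: 2·0+6·4 = 24 | 1·0+2·1+5·2+6·2 = 24
gcd(2,6,1,2,5,6) = 1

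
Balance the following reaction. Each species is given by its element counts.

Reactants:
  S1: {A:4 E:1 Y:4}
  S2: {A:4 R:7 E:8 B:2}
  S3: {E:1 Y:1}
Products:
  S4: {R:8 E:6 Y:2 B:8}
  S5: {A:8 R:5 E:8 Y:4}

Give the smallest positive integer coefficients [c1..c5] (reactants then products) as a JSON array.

A: 4·4+4·4+2·0 = 32 | 1·0+4·8 = 32
R: 4·0+4·7+2·0 = 28 | 1·8+4·5 = 28
E: 4·1+4·8+2·1 = 38 | 1·6+4·8 = 38
Y: 4·4+4·0+2·1 = 18 | 1·2+4·4 = 18
B: 4·0+4·2+2·0 = 8 | 1·8+4·0 = 8
gcd(4,4,2,1,4) = 1

Coefficients: [4, 4, 2, 1, 4]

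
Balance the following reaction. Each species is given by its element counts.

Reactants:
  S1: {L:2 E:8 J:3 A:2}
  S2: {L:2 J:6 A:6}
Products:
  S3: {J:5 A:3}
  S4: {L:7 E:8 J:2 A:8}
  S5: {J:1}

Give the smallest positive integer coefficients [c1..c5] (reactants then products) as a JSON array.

Coefficients: [2, 5, 6, 2, 2]

L: 2·2+5·2 = 14 | 6·0+2·7+2·0 = 14
E: 2·8+5·0 = 16 | 6·0+2·8+2·0 = 16
J: 2·3+5·6 = 36 | 6·5+2·2+2·1 = 36
A: 2·2+5·6 = 34 | 6·3+2·8+2·0 = 34
gcd(2,5,6,2,2) = 1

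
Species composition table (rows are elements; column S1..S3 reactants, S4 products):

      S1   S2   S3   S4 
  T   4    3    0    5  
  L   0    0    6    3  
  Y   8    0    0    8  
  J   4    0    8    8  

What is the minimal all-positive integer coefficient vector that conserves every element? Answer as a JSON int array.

T: 6·4+2·3+3·0 = 30 | 6·5 = 30
L: 6·0+2·0+3·6 = 18 | 6·3 = 18
Y: 6·8+2·0+3·0 = 48 | 6·8 = 48
J: 6·4+2·0+3·8 = 48 | 6·8 = 48
gcd(6,2,3,6) = 1

Coefficients: [6, 2, 3, 6]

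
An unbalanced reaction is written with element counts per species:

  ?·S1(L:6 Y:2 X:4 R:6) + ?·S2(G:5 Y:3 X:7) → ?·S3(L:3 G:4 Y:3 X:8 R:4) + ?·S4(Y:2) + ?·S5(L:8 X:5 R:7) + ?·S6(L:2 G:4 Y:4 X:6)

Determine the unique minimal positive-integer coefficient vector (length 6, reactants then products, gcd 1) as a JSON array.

Coefficients: [5, 4, 4, 3, 2, 1]

L: 5·6+4·0 = 30 | 4·3+3·0+2·8+1·2 = 30
G: 5·0+4·5 = 20 | 4·4+3·0+2·0+1·4 = 20
Y: 5·2+4·3 = 22 | 4·3+3·2+2·0+1·4 = 22
X: 5·4+4·7 = 48 | 4·8+3·0+2·5+1·6 = 48
R: 5·6+4·0 = 30 | 4·4+3·0+2·7+1·0 = 30
gcd(5,4,4,3,2,1) = 1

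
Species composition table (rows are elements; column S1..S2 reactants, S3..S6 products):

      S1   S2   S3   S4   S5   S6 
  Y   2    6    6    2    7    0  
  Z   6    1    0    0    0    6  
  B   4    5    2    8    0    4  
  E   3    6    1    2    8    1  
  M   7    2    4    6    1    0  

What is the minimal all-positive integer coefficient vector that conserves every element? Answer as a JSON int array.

Coefficients: [2, 6, 1, 3, 4, 3]

Y: 2·2+6·6 = 40 | 1·6+3·2+4·7+3·0 = 40
Z: 2·6+6·1 = 18 | 1·0+3·0+4·0+3·6 = 18
B: 2·4+6·5 = 38 | 1·2+3·8+4·0+3·4 = 38
E: 2·3+6·6 = 42 | 1·1+3·2+4·8+3·1 = 42
M: 2·7+6·2 = 26 | 1·4+3·6+4·1+3·0 = 26
gcd(2,6,1,3,4,3) = 1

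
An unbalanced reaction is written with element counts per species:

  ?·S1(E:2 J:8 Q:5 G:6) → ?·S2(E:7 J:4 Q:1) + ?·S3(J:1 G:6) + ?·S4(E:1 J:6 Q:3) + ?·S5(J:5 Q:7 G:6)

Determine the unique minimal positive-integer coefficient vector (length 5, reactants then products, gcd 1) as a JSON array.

E: 6·2 = 12 | 1·7+4·0+5·1+2·0 = 12
J: 6·8 = 48 | 1·4+4·1+5·6+2·5 = 48
Q: 6·5 = 30 | 1·1+4·0+5·3+2·7 = 30
G: 6·6 = 36 | 1·0+4·6+5·0+2·6 = 36
gcd(6,1,4,5,2) = 1

Coefficients: [6, 1, 4, 5, 2]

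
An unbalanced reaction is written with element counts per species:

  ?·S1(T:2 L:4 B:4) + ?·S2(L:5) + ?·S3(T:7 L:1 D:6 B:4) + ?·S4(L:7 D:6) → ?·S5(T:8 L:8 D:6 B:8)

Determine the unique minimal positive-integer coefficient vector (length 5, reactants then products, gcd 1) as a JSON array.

T: 6·2+1·0+4·7+1·0 = 40 | 5·8 = 40
L: 6·4+1·5+4·1+1·7 = 40 | 5·8 = 40
D: 6·0+1·0+4·6+1·6 = 30 | 5·6 = 30
B: 6·4+1·0+4·4+1·0 = 40 | 5·8 = 40
gcd(6,1,4,1,5) = 1

Coefficients: [6, 1, 4, 1, 5]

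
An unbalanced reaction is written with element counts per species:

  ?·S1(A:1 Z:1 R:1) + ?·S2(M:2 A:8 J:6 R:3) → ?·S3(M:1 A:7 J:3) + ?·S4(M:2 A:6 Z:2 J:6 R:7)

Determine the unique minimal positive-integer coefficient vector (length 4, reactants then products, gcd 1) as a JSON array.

Coefficients: [6, 5, 4, 3]

M: 6·0+5·2 = 10 | 4·1+3·2 = 10
A: 6·1+5·8 = 46 | 4·7+3·6 = 46
Z: 6·1+5·0 = 6 | 4·0+3·2 = 6
J: 6·0+5·6 = 30 | 4·3+3·6 = 30
R: 6·1+5·3 = 21 | 4·0+3·7 = 21
gcd(6,5,4,3) = 1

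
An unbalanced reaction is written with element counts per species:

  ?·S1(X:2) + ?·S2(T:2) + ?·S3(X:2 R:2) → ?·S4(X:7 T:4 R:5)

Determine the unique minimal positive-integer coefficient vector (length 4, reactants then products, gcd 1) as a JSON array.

X: 2·2+4·0+5·2 = 14 | 2·7 = 14
T: 2·0+4·2+5·0 = 8 | 2·4 = 8
R: 2·0+4·0+5·2 = 10 | 2·5 = 10
gcd(2,4,5,2) = 1

Coefficients: [2, 4, 5, 2]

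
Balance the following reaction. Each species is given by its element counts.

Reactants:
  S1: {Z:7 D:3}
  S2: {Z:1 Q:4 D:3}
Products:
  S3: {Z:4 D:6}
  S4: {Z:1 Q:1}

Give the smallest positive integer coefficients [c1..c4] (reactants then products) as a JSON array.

Z: 1·7+1·1 = 8 | 1·4+4·1 = 8
Q: 1·0+1·4 = 4 | 1·0+4·1 = 4
D: 1·3+1·3 = 6 | 1·6+4·0 = 6
gcd(1,1,1,4) = 1

Coefficients: [1, 1, 1, 4]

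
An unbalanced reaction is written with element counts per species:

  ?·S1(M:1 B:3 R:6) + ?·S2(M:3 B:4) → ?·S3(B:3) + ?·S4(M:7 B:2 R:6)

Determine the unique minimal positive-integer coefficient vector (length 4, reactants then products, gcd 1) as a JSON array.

M: 1·1+2·3 = 7 | 3·0+1·7 = 7
B: 1·3+2·4 = 11 | 3·3+1·2 = 11
R: 1·6+2·0 = 6 | 3·0+1·6 = 6
gcd(1,2,3,1) = 1

Coefficients: [1, 2, 3, 1]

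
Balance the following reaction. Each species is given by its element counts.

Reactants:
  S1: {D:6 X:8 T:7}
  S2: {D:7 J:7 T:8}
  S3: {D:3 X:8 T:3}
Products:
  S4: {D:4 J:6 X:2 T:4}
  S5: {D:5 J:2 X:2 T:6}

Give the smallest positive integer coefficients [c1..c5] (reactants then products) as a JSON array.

Coefficients: [1, 4, 1, 3, 5]

D: 1·6+4·7+1·3 = 37 | 3·4+5·5 = 37
J: 1·0+4·7+1·0 = 28 | 3·6+5·2 = 28
X: 1·8+4·0+1·8 = 16 | 3·2+5·2 = 16
T: 1·7+4·8+1·3 = 42 | 3·4+5·6 = 42
gcd(1,4,1,3,5) = 1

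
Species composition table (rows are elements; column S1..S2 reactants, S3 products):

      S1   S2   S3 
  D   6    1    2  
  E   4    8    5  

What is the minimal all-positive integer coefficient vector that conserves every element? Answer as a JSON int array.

D: 1·6+2·1 = 8 | 4·2 = 8
E: 1·4+2·8 = 20 | 4·5 = 20
gcd(1,2,4) = 1

Coefficients: [1, 2, 4]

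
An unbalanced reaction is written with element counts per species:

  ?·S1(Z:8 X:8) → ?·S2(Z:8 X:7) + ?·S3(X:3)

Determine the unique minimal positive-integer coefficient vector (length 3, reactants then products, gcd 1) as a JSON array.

Z: 3·8 = 24 | 3·8+1·0 = 24
X: 3·8 = 24 | 3·7+1·3 = 24
gcd(3,3,1) = 1

Coefficients: [3, 3, 1]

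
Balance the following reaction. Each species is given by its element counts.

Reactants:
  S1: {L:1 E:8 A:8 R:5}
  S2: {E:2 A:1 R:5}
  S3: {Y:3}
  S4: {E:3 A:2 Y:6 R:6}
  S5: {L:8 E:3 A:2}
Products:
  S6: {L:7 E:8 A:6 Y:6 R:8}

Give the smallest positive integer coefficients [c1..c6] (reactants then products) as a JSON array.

L: 2·1+4·0+6·0+3·0+5·8 = 42 | 6·7 = 42
E: 2·8+4·2+6·0+3·3+5·3 = 48 | 6·8 = 48
A: 2·8+4·1+6·0+3·2+5·2 = 36 | 6·6 = 36
Y: 2·0+4·0+6·3+3·6+5·0 = 36 | 6·6 = 36
R: 2·5+4·5+6·0+3·6+5·0 = 48 | 6·8 = 48
gcd(2,4,6,3,5,6) = 1

Coefficients: [2, 4, 6, 3, 5, 6]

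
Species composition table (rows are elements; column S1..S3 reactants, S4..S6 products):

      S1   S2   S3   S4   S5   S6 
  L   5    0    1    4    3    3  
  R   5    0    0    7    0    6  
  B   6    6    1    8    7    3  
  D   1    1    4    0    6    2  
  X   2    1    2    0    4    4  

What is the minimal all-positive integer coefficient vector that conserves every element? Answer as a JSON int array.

Coefficients: [4, 4, 6, 2, 5, 1]

L: 4·5+4·0+6·1 = 26 | 2·4+5·3+1·3 = 26
R: 4·5+4·0+6·0 = 20 | 2·7+5·0+1·6 = 20
B: 4·6+4·6+6·1 = 54 | 2·8+5·7+1·3 = 54
D: 4·1+4·1+6·4 = 32 | 2·0+5·6+1·2 = 32
X: 4·2+4·1+6·2 = 24 | 2·0+5·4+1·4 = 24
gcd(4,4,6,2,5,1) = 1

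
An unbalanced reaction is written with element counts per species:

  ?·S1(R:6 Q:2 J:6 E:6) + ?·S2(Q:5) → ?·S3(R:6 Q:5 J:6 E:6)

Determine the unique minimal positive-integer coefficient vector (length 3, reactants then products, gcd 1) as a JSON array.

Coefficients: [5, 3, 5]

R: 5·6+3·0 = 30 | 5·6 = 30
Q: 5·2+3·5 = 25 | 5·5 = 25
J: 5·6+3·0 = 30 | 5·6 = 30
E: 5·6+3·0 = 30 | 5·6 = 30
gcd(5,3,5) = 1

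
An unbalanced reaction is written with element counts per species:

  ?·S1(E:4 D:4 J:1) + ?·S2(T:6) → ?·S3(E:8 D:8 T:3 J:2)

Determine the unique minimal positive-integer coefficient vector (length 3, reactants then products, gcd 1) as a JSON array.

E: 4·4+1·0 = 16 | 2·8 = 16
D: 4·4+1·0 = 16 | 2·8 = 16
T: 4·0+1·6 = 6 | 2·3 = 6
J: 4·1+1·0 = 4 | 2·2 = 4
gcd(4,1,2) = 1

Coefficients: [4, 1, 2]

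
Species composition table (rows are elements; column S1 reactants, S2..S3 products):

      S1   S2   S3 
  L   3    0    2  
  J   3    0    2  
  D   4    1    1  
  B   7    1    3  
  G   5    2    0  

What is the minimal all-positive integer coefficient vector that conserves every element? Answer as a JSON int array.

Coefficients: [2, 5, 3]

L: 2·3 = 6 | 5·0+3·2 = 6
J: 2·3 = 6 | 5·0+3·2 = 6
D: 2·4 = 8 | 5·1+3·1 = 8
B: 2·7 = 14 | 5·1+3·3 = 14
G: 2·5 = 10 | 5·2+3·0 = 10
gcd(2,5,3) = 1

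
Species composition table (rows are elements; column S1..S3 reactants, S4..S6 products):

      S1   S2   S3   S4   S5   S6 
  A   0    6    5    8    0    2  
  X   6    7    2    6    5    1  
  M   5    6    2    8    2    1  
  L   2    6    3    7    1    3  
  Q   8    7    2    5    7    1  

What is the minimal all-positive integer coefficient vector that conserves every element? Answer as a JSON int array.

A: 3·0+4·6+2·5 = 34 | 4·8+5·0+1·2 = 34
X: 3·6+4·7+2·2 = 50 | 4·6+5·5+1·1 = 50
M: 3·5+4·6+2·2 = 43 | 4·8+5·2+1·1 = 43
L: 3·2+4·6+2·3 = 36 | 4·7+5·1+1·3 = 36
Q: 3·8+4·7+2·2 = 56 | 4·5+5·7+1·1 = 56
gcd(3,4,2,4,5,1) = 1

Coefficients: [3, 4, 2, 4, 5, 1]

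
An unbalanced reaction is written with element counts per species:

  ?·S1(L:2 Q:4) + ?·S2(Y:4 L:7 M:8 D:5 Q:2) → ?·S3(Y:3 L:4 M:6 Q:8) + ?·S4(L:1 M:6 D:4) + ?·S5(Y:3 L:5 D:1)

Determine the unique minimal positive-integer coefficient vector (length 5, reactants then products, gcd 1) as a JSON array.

Coefficients: [1, 6, 2, 6, 6]

Y: 1·0+6·4 = 24 | 2·3+6·0+6·3 = 24
L: 1·2+6·7 = 44 | 2·4+6·1+6·5 = 44
M: 1·0+6·8 = 48 | 2·6+6·6+6·0 = 48
D: 1·0+6·5 = 30 | 2·0+6·4+6·1 = 30
Q: 1·4+6·2 = 16 | 2·8+6·0+6·0 = 16
gcd(1,6,2,6,6) = 1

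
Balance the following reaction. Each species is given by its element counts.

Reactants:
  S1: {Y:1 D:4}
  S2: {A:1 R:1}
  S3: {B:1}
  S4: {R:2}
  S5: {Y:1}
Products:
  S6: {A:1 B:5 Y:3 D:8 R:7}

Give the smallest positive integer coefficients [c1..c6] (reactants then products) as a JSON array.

Coefficients: [2, 1, 5, 3, 1, 1]

A: 2·0+1·1+5·0+3·0+1·0 = 1 | 1·1 = 1
B: 2·0+1·0+5·1+3·0+1·0 = 5 | 1·5 = 5
Y: 2·1+1·0+5·0+3·0+1·1 = 3 | 1·3 = 3
D: 2·4+1·0+5·0+3·0+1·0 = 8 | 1·8 = 8
R: 2·0+1·1+5·0+3·2+1·0 = 7 | 1·7 = 7
gcd(2,1,5,3,1,1) = 1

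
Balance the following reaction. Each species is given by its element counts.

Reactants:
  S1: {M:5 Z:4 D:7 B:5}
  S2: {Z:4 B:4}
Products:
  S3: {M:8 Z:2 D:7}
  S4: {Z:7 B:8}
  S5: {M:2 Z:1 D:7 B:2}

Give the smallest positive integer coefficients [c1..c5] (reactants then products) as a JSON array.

Coefficients: [2, 4, 1, 3, 1]

M: 2·5+4·0 = 10 | 1·8+3·0+1·2 = 10
Z: 2·4+4·4 = 24 | 1·2+3·7+1·1 = 24
D: 2·7+4·0 = 14 | 1·7+3·0+1·7 = 14
B: 2·5+4·4 = 26 | 1·0+3·8+1·2 = 26
gcd(2,4,1,3,1) = 1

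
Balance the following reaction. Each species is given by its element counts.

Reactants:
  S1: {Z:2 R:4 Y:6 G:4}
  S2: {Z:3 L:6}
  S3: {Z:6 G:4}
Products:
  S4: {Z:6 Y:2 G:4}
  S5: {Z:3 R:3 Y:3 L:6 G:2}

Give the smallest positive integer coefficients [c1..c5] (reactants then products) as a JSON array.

Z: 3·2+4·3+2·6 = 30 | 3·6+4·3 = 30
R: 3·4+4·0+2·0 = 12 | 3·0+4·3 = 12
Y: 3·6+4·0+2·0 = 18 | 3·2+4·3 = 18
L: 3·0+4·6+2·0 = 24 | 3·0+4·6 = 24
G: 3·4+4·0+2·4 = 20 | 3·4+4·2 = 20
gcd(3,4,2,3,4) = 1

Coefficients: [3, 4, 2, 3, 4]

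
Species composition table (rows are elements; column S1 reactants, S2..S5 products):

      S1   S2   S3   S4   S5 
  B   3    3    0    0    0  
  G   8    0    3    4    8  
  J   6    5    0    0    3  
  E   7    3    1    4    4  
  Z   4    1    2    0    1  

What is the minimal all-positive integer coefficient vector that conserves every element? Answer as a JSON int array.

Coefficients: [3, 3, 4, 1, 1]

B: 3·3 = 9 | 3·3+4·0+1·0+1·0 = 9
G: 3·8 = 24 | 3·0+4·3+1·4+1·8 = 24
J: 3·6 = 18 | 3·5+4·0+1·0+1·3 = 18
E: 3·7 = 21 | 3·3+4·1+1·4+1·4 = 21
Z: 3·4 = 12 | 3·1+4·2+1·0+1·1 = 12
gcd(3,3,4,1,1) = 1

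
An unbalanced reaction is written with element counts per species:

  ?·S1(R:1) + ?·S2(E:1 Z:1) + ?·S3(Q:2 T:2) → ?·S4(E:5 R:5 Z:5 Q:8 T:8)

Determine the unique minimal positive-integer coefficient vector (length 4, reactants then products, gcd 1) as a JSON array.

Coefficients: [5, 5, 4, 1]

E: 5·0+5·1+4·0 = 5 | 1·5 = 5
R: 5·1+5·0+4·0 = 5 | 1·5 = 5
Z: 5·0+5·1+4·0 = 5 | 1·5 = 5
Q: 5·0+5·0+4·2 = 8 | 1·8 = 8
T: 5·0+5·0+4·2 = 8 | 1·8 = 8
gcd(5,5,4,1) = 1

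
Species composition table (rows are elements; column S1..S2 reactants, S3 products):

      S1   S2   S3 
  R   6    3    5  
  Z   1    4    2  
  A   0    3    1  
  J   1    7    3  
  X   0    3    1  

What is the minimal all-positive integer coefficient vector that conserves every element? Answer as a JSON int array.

Coefficients: [2, 1, 3]

R: 2·6+1·3 = 15 | 3·5 = 15
Z: 2·1+1·4 = 6 | 3·2 = 6
A: 2·0+1·3 = 3 | 3·1 = 3
J: 2·1+1·7 = 9 | 3·3 = 9
X: 2·0+1·3 = 3 | 3·1 = 3
gcd(2,1,3) = 1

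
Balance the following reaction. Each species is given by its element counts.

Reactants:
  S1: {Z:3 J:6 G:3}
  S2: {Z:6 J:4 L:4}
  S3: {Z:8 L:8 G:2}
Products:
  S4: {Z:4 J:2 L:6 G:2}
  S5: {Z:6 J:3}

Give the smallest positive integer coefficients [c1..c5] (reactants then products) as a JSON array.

Coefficients: [2, 3, 3, 6, 4]

Z: 2·3+3·6+3·8 = 48 | 6·4+4·6 = 48
J: 2·6+3·4+3·0 = 24 | 6·2+4·3 = 24
L: 2·0+3·4+3·8 = 36 | 6·6+4·0 = 36
G: 2·3+3·0+3·2 = 12 | 6·2+4·0 = 12
gcd(2,3,3,6,4) = 1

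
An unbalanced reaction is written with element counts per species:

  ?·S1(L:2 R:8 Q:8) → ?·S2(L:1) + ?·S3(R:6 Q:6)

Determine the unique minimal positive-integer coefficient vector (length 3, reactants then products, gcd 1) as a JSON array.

Coefficients: [3, 6, 4]

L: 3·2 = 6 | 6·1+4·0 = 6
R: 3·8 = 24 | 6·0+4·6 = 24
Q: 3·8 = 24 | 6·0+4·6 = 24
gcd(3,6,4) = 1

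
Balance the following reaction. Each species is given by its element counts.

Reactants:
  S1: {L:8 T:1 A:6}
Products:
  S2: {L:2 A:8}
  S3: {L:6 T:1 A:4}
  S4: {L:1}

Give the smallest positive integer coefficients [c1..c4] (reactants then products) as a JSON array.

L: 4·8 = 32 | 1·2+4·6+6·1 = 32
T: 4·1 = 4 | 1·0+4·1+6·0 = 4
A: 4·6 = 24 | 1·8+4·4+6·0 = 24
gcd(4,1,4,6) = 1

Coefficients: [4, 1, 4, 6]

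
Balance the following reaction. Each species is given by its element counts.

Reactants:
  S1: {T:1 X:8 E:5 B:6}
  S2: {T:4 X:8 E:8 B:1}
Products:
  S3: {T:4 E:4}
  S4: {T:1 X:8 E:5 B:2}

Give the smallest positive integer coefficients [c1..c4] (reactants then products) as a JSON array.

Coefficients: [1, 4, 3, 5]

T: 1·1+4·4 = 17 | 3·4+5·1 = 17
X: 1·8+4·8 = 40 | 3·0+5·8 = 40
E: 1·5+4·8 = 37 | 3·4+5·5 = 37
B: 1·6+4·1 = 10 | 3·0+5·2 = 10
gcd(1,4,3,5) = 1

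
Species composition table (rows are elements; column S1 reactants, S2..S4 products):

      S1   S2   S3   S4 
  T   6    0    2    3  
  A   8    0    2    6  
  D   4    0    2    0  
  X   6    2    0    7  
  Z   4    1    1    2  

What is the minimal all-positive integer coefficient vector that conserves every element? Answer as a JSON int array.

T: 3·6 = 18 | 2·0+6·2+2·3 = 18
A: 3·8 = 24 | 2·0+6·2+2·6 = 24
D: 3·4 = 12 | 2·0+6·2+2·0 = 12
X: 3·6 = 18 | 2·2+6·0+2·7 = 18
Z: 3·4 = 12 | 2·1+6·1+2·2 = 12
gcd(3,2,6,2) = 1

Coefficients: [3, 2, 6, 2]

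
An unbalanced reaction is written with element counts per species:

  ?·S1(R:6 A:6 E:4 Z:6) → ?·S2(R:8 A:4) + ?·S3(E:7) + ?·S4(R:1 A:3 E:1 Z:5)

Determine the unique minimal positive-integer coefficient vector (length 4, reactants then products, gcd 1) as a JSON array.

Coefficients: [5, 3, 2, 6]

R: 5·6 = 30 | 3·8+2·0+6·1 = 30
A: 5·6 = 30 | 3·4+2·0+6·3 = 30
E: 5·4 = 20 | 3·0+2·7+6·1 = 20
Z: 5·6 = 30 | 3·0+2·0+6·5 = 30
gcd(5,3,2,6) = 1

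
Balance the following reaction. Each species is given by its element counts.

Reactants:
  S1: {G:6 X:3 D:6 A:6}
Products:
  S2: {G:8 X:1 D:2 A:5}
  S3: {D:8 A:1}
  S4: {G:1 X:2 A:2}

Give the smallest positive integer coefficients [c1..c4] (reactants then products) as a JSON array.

G: 5·6 = 30 | 3·8+3·0+6·1 = 30
X: 5·3 = 15 | 3·1+3·0+6·2 = 15
D: 5·6 = 30 | 3·2+3·8+6·0 = 30
A: 5·6 = 30 | 3·5+3·1+6·2 = 30
gcd(5,3,3,6) = 1

Coefficients: [5, 3, 3, 6]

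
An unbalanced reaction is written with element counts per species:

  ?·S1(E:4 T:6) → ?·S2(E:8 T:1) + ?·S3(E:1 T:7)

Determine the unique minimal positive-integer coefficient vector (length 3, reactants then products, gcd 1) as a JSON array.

Coefficients: [5, 2, 4]

E: 5·4 = 20 | 2·8+4·1 = 20
T: 5·6 = 30 | 2·1+4·7 = 30
gcd(5,2,4) = 1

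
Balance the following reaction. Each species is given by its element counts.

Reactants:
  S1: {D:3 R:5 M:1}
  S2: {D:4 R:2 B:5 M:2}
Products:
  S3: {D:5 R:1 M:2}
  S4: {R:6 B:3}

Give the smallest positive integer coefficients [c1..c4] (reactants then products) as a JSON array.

Coefficients: [6, 3, 6, 5]

D: 6·3+3·4 = 30 | 6·5+5·0 = 30
R: 6·5+3·2 = 36 | 6·1+5·6 = 36
B: 6·0+3·5 = 15 | 6·0+5·3 = 15
M: 6·1+3·2 = 12 | 6·2+5·0 = 12
gcd(6,3,6,5) = 1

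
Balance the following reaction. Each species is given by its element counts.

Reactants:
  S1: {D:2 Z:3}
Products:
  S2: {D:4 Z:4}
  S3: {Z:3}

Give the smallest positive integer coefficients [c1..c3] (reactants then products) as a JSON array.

D: 6·2 = 12 | 3·4+2·0 = 12
Z: 6·3 = 18 | 3·4+2·3 = 18
gcd(6,3,2) = 1

Coefficients: [6, 3, 2]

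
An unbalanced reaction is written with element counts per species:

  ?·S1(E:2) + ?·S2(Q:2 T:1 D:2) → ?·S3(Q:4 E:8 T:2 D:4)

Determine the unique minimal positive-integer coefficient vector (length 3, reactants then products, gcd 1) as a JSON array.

Q: 4·0+2·2 = 4 | 1·4 = 4
E: 4·2+2·0 = 8 | 1·8 = 8
T: 4·0+2·1 = 2 | 1·2 = 2
D: 4·0+2·2 = 4 | 1·4 = 4
gcd(4,2,1) = 1

Coefficients: [4, 2, 1]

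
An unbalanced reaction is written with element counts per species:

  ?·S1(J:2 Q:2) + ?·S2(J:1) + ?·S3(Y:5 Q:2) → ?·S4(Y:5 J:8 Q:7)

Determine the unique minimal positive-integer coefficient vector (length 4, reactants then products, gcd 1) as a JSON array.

Y: 5·0+6·0+2·5 = 10 | 2·5 = 10
J: 5·2+6·1+2·0 = 16 | 2·8 = 16
Q: 5·2+6·0+2·2 = 14 | 2·7 = 14
gcd(5,6,2,2) = 1

Coefficients: [5, 6, 2, 2]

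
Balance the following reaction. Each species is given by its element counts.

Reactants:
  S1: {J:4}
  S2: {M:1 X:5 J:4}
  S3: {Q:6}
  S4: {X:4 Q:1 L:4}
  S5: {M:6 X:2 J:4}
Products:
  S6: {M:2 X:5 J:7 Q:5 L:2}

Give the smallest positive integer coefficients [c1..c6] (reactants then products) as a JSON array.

M: 4·0+2·1+3·0+2·0+1·6 = 8 | 4·2 = 8
X: 4·0+2·5+3·0+2·4+1·2 = 20 | 4·5 = 20
J: 4·4+2·4+3·0+2·0+1·4 = 28 | 4·7 = 28
Q: 4·0+2·0+3·6+2·1+1·0 = 20 | 4·5 = 20
L: 4·0+2·0+3·0+2·4+1·0 = 8 | 4·2 = 8
gcd(4,2,3,2,1,4) = 1

Coefficients: [4, 2, 3, 2, 1, 4]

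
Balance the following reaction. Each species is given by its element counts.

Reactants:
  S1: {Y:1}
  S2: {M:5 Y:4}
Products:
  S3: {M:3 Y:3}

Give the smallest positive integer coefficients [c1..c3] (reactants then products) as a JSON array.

M: 3·0+3·5 = 15 | 5·3 = 15
Y: 3·1+3·4 = 15 | 5·3 = 15
gcd(3,3,5) = 1

Coefficients: [3, 3, 5]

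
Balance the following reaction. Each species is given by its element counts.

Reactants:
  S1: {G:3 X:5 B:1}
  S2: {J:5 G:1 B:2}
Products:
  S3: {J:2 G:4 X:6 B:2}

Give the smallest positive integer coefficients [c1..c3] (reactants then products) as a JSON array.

J: 6·0+2·5 = 10 | 5·2 = 10
G: 6·3+2·1 = 20 | 5·4 = 20
X: 6·5+2·0 = 30 | 5·6 = 30
B: 6·1+2·2 = 10 | 5·2 = 10
gcd(6,2,5) = 1

Coefficients: [6, 2, 5]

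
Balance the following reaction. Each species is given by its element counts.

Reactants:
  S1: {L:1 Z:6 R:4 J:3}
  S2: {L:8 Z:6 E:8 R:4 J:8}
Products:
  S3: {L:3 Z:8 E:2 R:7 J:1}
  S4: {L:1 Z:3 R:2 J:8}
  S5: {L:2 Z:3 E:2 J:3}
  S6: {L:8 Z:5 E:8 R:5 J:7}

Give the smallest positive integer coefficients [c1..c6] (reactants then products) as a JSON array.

L: 5·1+5·8 = 45 | 3·3+2·1+5·2+3·8 = 45
Z: 5·6+5·6 = 60 | 3·8+2·3+5·3+3·5 = 60
E: 5·0+5·8 = 40 | 3·2+2·0+5·2+3·8 = 40
R: 5·4+5·4 = 40 | 3·7+2·2+5·0+3·5 = 40
J: 5·3+5·8 = 55 | 3·1+2·8+5·3+3·7 = 55
gcd(5,5,3,2,5,3) = 1

Coefficients: [5, 5, 3, 2, 5, 3]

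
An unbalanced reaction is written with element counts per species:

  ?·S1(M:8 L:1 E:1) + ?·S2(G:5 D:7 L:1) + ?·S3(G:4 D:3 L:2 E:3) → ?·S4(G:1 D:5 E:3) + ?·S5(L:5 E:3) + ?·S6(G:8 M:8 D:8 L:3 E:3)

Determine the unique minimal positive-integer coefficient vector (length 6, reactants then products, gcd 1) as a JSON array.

G: 6·0+5·5+6·4 = 49 | 1·1+1·0+6·8 = 49
M: 6·8+5·0+6·0 = 48 | 1·0+1·0+6·8 = 48
D: 6·0+5·7+6·3 = 53 | 1·5+1·0+6·8 = 53
L: 6·1+5·1+6·2 = 23 | 1·0+1·5+6·3 = 23
E: 6·1+5·0+6·3 = 24 | 1·3+1·3+6·3 = 24
gcd(6,5,6,1,1,6) = 1

Coefficients: [6, 5, 6, 1, 1, 6]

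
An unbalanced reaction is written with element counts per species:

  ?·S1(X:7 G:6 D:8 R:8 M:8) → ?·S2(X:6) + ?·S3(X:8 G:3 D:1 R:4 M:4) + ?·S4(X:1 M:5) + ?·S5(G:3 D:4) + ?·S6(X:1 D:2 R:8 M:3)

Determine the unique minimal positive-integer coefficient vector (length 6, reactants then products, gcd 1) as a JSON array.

Coefficients: [4, 1, 2, 3, 6, 3]

X: 4·7 = 28 | 1·6+2·8+3·1+6·0+3·1 = 28
G: 4·6 = 24 | 1·0+2·3+3·0+6·3+3·0 = 24
D: 4·8 = 32 | 1·0+2·1+3·0+6·4+3·2 = 32
R: 4·8 = 32 | 1·0+2·4+3·0+6·0+3·8 = 32
M: 4·8 = 32 | 1·0+2·4+3·5+6·0+3·3 = 32
gcd(4,1,2,3,6,3) = 1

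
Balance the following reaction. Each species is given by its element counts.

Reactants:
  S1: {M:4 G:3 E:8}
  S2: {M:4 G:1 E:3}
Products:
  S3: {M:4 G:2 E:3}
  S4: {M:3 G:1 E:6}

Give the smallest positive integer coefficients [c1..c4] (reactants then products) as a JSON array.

Coefficients: [3, 5, 5, 4]

M: 3·4+5·4 = 32 | 5·4+4·3 = 32
G: 3·3+5·1 = 14 | 5·2+4·1 = 14
E: 3·8+5·3 = 39 | 5·3+4·6 = 39
gcd(3,5,5,4) = 1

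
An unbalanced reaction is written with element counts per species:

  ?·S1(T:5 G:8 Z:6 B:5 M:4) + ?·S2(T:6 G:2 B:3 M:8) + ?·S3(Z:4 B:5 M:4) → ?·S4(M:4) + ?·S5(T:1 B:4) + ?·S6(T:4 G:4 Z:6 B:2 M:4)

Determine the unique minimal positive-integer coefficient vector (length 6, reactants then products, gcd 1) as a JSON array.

T: 1·5+2·6+3·0 = 17 | 5·0+5·1+3·4 = 17
G: 1·8+2·2+3·0 = 12 | 5·0+5·0+3·4 = 12
Z: 1·6+2·0+3·4 = 18 | 5·0+5·0+3·6 = 18
B: 1·5+2·3+3·5 = 26 | 5·0+5·4+3·2 = 26
M: 1·4+2·8+3·4 = 32 | 5·4+5·0+3·4 = 32
gcd(1,2,3,5,5,3) = 1

Coefficients: [1, 2, 3, 5, 5, 3]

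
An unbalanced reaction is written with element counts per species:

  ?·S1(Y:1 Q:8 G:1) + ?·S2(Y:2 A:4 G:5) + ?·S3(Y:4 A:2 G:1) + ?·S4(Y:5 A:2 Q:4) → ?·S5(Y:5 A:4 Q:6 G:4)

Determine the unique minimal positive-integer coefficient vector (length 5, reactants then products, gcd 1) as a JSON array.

Y: 3·1+4·2+1·4+3·5 = 30 | 6·5 = 30
A: 3·0+4·4+1·2+3·2 = 24 | 6·4 = 24
Q: 3·8+4·0+1·0+3·4 = 36 | 6·6 = 36
G: 3·1+4·5+1·1+3·0 = 24 | 6·4 = 24
gcd(3,4,1,3,6) = 1

Coefficients: [3, 4, 1, 3, 6]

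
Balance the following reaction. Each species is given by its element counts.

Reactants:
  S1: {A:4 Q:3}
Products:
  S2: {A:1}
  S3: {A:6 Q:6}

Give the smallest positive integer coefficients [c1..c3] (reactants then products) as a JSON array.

A: 2·4 = 8 | 2·1+1·6 = 8
Q: 2·3 = 6 | 2·0+1·6 = 6
gcd(2,2,1) = 1

Coefficients: [2, 2, 1]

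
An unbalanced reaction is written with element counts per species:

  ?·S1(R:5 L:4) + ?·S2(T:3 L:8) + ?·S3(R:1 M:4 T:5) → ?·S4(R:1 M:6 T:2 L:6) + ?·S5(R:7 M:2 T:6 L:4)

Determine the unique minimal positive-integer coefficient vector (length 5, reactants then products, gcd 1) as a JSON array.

R: 5·5+1·0+5·1 = 30 | 2·1+4·7 = 30
M: 5·0+1·0+5·4 = 20 | 2·6+4·2 = 20
T: 5·0+1·3+5·5 = 28 | 2·2+4·6 = 28
L: 5·4+1·8+5·0 = 28 | 2·6+4·4 = 28
gcd(5,1,5,2,4) = 1

Coefficients: [5, 1, 5, 2, 4]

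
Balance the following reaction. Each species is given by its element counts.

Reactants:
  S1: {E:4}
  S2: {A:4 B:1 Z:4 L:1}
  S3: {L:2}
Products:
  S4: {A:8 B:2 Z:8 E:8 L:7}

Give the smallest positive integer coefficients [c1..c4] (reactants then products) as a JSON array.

A: 4·0+4·4+5·0 = 16 | 2·8 = 16
B: 4·0+4·1+5·0 = 4 | 2·2 = 4
Z: 4·0+4·4+5·0 = 16 | 2·8 = 16
E: 4·4+4·0+5·0 = 16 | 2·8 = 16
L: 4·0+4·1+5·2 = 14 | 2·7 = 14
gcd(4,4,5,2) = 1

Coefficients: [4, 4, 5, 2]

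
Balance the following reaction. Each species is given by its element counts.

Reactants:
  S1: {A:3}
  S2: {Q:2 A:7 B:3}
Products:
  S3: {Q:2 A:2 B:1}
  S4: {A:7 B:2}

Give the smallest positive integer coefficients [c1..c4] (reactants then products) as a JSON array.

Q: 2·0+3·2 = 6 | 3·2+3·0 = 6
A: 2·3+3·7 = 27 | 3·2+3·7 = 27
B: 2·0+3·3 = 9 | 3·1+3·2 = 9
gcd(2,3,3,3) = 1

Coefficients: [2, 3, 3, 3]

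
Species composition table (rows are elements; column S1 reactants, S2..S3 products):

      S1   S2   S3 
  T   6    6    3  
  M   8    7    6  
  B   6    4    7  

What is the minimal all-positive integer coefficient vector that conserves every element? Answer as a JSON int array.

Coefficients: [5, 4, 2]

T: 5·6 = 30 | 4·6+2·3 = 30
M: 5·8 = 40 | 4·7+2·6 = 40
B: 5·6 = 30 | 4·4+2·7 = 30
gcd(5,4,2) = 1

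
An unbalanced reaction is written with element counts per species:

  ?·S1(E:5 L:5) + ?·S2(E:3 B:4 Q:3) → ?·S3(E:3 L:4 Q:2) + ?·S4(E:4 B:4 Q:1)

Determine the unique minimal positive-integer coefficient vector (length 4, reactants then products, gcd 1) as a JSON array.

Coefficients: [4, 5, 5, 5]

E: 4·5+5·3 = 35 | 5·3+5·4 = 35
B: 4·0+5·4 = 20 | 5·0+5·4 = 20
L: 4·5+5·0 = 20 | 5·4+5·0 = 20
Q: 4·0+5·3 = 15 | 5·2+5·1 = 15
gcd(4,5,5,5) = 1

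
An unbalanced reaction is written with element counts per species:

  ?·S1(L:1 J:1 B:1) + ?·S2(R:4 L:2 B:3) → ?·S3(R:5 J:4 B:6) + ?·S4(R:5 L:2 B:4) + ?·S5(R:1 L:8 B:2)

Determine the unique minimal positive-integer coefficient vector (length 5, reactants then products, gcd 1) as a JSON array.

R: 4·0+4·4 = 16 | 1·5+2·5+1·1 = 16
L: 4·1+4·2 = 12 | 1·0+2·2+1·8 = 12
J: 4·1+4·0 = 4 | 1·4+2·0+1·0 = 4
B: 4·1+4·3 = 16 | 1·6+2·4+1·2 = 16
gcd(4,4,1,2,1) = 1

Coefficients: [4, 4, 1, 2, 1]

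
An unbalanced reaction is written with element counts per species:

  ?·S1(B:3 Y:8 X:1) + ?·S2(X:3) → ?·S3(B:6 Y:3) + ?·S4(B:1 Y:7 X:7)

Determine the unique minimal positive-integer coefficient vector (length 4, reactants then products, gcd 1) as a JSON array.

Coefficients: [3, 6, 1, 3]

B: 3·3+6·0 = 9 | 1·6+3·1 = 9
Y: 3·8+6·0 = 24 | 1·3+3·7 = 24
X: 3·1+6·3 = 21 | 1·0+3·7 = 21
gcd(3,6,1,3) = 1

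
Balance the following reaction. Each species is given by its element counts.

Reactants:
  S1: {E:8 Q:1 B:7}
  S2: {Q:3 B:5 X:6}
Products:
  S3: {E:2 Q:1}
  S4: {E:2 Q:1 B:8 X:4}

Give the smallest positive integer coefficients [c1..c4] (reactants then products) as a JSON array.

E: 2·8+2·0 = 16 | 5·2+3·2 = 16
Q: 2·1+2·3 = 8 | 5·1+3·1 = 8
B: 2·7+2·5 = 24 | 5·0+3·8 = 24
X: 2·0+2·6 = 12 | 5·0+3·4 = 12
gcd(2,2,5,3) = 1

Coefficients: [2, 2, 5, 3]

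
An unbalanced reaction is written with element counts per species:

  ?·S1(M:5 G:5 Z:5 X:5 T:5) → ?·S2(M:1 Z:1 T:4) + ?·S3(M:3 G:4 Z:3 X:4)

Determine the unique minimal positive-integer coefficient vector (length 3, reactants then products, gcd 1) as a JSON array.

M: 4·5 = 20 | 5·1+5·3 = 20
G: 4·5 = 20 | 5·0+5·4 = 20
Z: 4·5 = 20 | 5·1+5·3 = 20
X: 4·5 = 20 | 5·0+5·4 = 20
T: 4·5 = 20 | 5·4+5·0 = 20
gcd(4,5,5) = 1

Coefficients: [4, 5, 5]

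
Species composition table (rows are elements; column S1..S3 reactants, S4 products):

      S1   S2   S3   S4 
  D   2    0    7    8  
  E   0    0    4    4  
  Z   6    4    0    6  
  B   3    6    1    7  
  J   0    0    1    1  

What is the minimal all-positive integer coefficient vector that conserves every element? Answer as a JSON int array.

Coefficients: [2, 3, 4, 4]

D: 2·2+3·0+4·7 = 32 | 4·8 = 32
E: 2·0+3·0+4·4 = 16 | 4·4 = 16
Z: 2·6+3·4+4·0 = 24 | 4·6 = 24
B: 2·3+3·6+4·1 = 28 | 4·7 = 28
J: 2·0+3·0+4·1 = 4 | 4·1 = 4
gcd(2,3,4,4) = 1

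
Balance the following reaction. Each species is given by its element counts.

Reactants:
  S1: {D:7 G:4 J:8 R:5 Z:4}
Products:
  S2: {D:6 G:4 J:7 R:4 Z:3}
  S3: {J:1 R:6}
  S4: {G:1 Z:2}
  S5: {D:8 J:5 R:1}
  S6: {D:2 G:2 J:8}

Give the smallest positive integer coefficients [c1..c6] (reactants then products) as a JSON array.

Coefficients: [6, 4, 2, 6, 2, 1]

D: 6·7 = 42 | 4·6+2·0+6·0+2·8+1·2 = 42
G: 6·4 = 24 | 4·4+2·0+6·1+2·0+1·2 = 24
J: 6·8 = 48 | 4·7+2·1+6·0+2·5+1·8 = 48
R: 6·5 = 30 | 4·4+2·6+6·0+2·1+1·0 = 30
Z: 6·4 = 24 | 4·3+2·0+6·2+2·0+1·0 = 24
gcd(6,4,2,6,2,1) = 1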